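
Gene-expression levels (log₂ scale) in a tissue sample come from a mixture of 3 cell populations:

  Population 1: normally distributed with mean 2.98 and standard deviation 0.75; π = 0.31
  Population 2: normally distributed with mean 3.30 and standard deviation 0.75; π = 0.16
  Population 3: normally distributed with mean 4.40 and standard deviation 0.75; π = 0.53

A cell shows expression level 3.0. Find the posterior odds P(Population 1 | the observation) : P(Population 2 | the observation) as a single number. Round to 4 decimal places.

The posterior odds equal the prior odds times the likelihood ratio: (w_i/w_j)·(f_i(x)/f_j(x)).
Evaluate each component's likelihood at the observed value:
  f_1 = 0.531734
  f_2 = 0.491027
  f_3 = 0.0931561
Posterior odds = (w_1·f_1) / (w_2·f_2) = (0.31·0.531734) / (0.16·0.491027) = 0.164838 / 0.0785643 ≈ 2.0981

2.0981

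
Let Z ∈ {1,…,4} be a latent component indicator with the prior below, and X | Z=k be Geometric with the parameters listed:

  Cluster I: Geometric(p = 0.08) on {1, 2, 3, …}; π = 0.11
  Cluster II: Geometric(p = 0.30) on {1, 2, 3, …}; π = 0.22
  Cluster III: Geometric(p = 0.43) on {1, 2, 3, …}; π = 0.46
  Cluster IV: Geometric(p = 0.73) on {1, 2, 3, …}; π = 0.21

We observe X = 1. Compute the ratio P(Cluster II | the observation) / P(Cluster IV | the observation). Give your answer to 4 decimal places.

0.4305

The posterior odds equal the prior odds times the likelihood ratio: (w_i/w_j)·(f_i(x)/f_j(x)).
Evaluate each component's likelihood at the observed value:
  p_I = 0.08
  p_II = 0.3
  p_III = 0.43
  p_IV = 0.73
0.066 / 0.1533 ≈ 0.4305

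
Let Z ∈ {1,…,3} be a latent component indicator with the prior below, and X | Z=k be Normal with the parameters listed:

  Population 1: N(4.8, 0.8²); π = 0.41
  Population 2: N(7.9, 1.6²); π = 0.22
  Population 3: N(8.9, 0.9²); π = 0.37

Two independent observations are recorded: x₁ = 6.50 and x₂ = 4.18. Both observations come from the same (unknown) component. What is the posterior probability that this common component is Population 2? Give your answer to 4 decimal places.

Apply Bayes' rule: the posterior for each component is proportional to its prior times its likelihood at x.
Since both observations come from the same component, the likelihood for component k is f_k(x₁)·f_k(x₂).
  f_1 = [0.0521512] × [0.369314] = 0.0192602
  f_2 = [0.170034] × [0.0167099] = 0.00284126
  f_3 = [0.0126622] × [4.72288e-07] = 5.98021e-09
Multiply by the mixture weights:
  π_1·f_1 = 0.41 × 0.0192602 = 0.00789668
  π_2·f_2 = 0.22 × 0.00284126 = 0.000625076
  π_3·f_3 = 0.37 × 5.98021e-09 = 2.21268e-09
Denominator: 0.00789668 + 0.000625076 + 2.21268e-09 = 0.00852176
Responsibility of Population 2: 0.000625076 / 0.00852176 ≈ 0.0734

0.0734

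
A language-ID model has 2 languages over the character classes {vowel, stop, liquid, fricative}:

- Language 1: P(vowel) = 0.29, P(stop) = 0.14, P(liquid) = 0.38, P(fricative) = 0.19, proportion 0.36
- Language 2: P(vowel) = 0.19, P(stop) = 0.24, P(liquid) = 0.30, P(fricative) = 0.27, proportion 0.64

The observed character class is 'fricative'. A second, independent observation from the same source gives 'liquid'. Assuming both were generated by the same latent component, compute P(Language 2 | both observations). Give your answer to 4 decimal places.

0.6660

Apply Bayes' rule: the posterior for each component is proportional to its prior times its likelihood at x.
Since both observations come from the same component, the likelihood for component k is f_k(x₁)·f_k(x₂).
  p_1 = [P(fricative | comp) = 0.19] × [0.38] = 0.0722
  p_2 = [P(fricative | comp) = 0.27] × [0.3] = 0.081
Multiply by the mixture weights:
  π_1·p_1 = 0.36 × 0.0722 = 0.025992
  π_2·p_2 = 0.64 × 0.081 = 0.05184
Sum: 0.025992 + 0.05184 = 0.077832
P(Language 2 | data) = 0.05184 / 0.077832 ≈ 0.6660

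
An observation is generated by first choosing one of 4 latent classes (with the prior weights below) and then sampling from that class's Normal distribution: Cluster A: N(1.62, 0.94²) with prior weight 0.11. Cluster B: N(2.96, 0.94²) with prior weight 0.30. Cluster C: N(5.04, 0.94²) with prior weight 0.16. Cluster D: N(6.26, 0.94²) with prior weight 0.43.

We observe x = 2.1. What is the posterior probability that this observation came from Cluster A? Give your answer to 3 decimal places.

0.327

By Bayes' theorem, P(k | x) = π_k f_k(x) / Σ_j π_j f_j(x).
Evaluate each component's likelihood at the observed value:
  L_A = 0.37253
  L_B = 0.279269
  L_C = 0.00318855
  L_D = 2.37073e-05
Weight by the priors:
  π_A·L_A = 0.11 × 0.37253 = 0.0409783
  π_B·L_B = 0.30 × 0.279269 = 0.0837808
  π_C·L_C = 0.16 × 0.00318855 = 0.000510167
  π_D·L_D = 0.43 × 2.37073e-05 = 1.01941e-05
Evidence: 0.0409783 + 0.0837808 + 0.000510167 + 1.01941e-05 = 0.125279
P(Cluster A | 2.1) = 0.0409783 / 0.125279 ≈ 0.327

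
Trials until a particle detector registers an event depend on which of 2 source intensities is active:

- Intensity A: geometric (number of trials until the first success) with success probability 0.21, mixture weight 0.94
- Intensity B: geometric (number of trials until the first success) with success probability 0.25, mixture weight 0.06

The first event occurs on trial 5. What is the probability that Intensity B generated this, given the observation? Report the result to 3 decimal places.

P(component k | x) = w_k·f_k(x) / marginal(x), where marginal(x) = Σ_j w_j·f_j(x).
Geometric probabilities:
  f_A = 0.21·(1−0.21)^4 = 0.21·0.389501 = 0.0817952
  f_B = 0.25·(1−0.25)^4 = 0.25·0.316406 = 0.0791016
Weight by the priors:
  w_A·f_A = 0.94 × 0.0817952 = 0.0768875
  w_B·f_B = 0.06 × 0.0791016 = 0.00474609
Marginal: 0.0768875 + 0.00474609 = 0.0816336
P(Intensity B | 5) ≈ 0.058

0.058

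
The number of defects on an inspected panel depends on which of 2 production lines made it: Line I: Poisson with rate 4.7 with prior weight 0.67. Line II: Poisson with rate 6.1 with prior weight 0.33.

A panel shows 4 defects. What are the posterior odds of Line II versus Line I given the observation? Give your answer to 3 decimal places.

0.345

Only the two components matter; the odds are (π_i f_i(x)) / (π_j f_j(x)).
Poisson probabilities:
  L_I = 0.184925
  L_II = 0.129393
Odds = (0.33/0.67) × (0.129393/0.184925) = 0.492537 × 0.699706 ≈ 0.345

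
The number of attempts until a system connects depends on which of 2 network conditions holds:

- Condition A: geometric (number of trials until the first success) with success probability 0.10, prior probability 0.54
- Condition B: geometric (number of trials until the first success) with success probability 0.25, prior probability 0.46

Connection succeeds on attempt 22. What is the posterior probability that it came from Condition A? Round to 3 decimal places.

0.956

P(component k | x) = π_k·f_k(x) / marginal(x), where marginal(x) = Σ_j π_j·f_j(x).
Component likelihoods at x = 22:
  L_A = 0.0109419
  L_B = 0.000594602
Prior × likelihood for each component:
  π_A·L_A = 0.54 × 0.0109419 = 0.00590863
  π_B·L_B = 0.46 × 0.000594602 = 0.000273517
Marginal: 0.00590863 + 0.000273517 = 0.00618214
Responsibility of Condition A: 0.00590863 / 0.00618214 ≈ 0.956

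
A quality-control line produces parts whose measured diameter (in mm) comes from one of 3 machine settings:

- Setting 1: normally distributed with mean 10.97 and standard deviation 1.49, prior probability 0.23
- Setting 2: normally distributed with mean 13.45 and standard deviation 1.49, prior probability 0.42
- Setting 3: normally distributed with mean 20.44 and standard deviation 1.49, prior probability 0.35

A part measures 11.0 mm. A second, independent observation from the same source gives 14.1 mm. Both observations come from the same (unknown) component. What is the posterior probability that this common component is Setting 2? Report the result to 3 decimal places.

Posterior ∝ prior × likelihood, so P(k | x) ∝ π_k f_k(x); normalise over all components.
Since both observations come from the same component, the likelihood for component k is f_k(x₁)·f_k(x₂).
  p_1 = [(1/(1.49·√(2π)))·exp(−(11.0−10.97)²/(2·1.49²)) = 0.267746·exp(-0.00020) = 0.267692] × [0.0294776] = 0.00789093
  p_2 = [(1/(1.49·√(2π)))·exp(−(11.0−13.45)²/(2·1.49²)) = 0.267746·exp(-1.35185) = 0.0692821] × [0.243444] = 0.0168663
  p_3 = [(1/(1.49·√(2π)))·exp(−(11.0−20.44)²/(2·1.49²)) = 0.267746·exp(-20.06973) = 5.14698e-10] × [3.13477e-05] = 1.61346e-14
Multiply by the mixture weights:
  π_1·p_1 = 0.23 × 0.00789093 = 0.00181491
  π_2·p_2 = 0.42 × 0.0168663 = 0.00708386
  π_3·p_3 = 0.35 × 1.61346e-14 = 5.64711e-15
Marginal: 0.00181491 + 0.00708386 + 5.64711e-15 = 0.00889877
P(Setting 2 | x₁, x₂) = 0.00708386 / 0.00889877 ≈ 0.796

0.796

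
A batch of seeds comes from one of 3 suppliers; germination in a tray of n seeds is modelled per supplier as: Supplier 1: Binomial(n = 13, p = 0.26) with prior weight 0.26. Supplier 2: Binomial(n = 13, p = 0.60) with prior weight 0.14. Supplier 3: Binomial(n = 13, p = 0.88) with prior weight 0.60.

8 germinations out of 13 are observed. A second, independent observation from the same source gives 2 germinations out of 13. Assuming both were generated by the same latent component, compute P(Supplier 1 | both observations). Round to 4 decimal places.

Apply Bayes' rule: the posterior for each component is proportional to its prior times its likelihood at x.
Since both observations come from the same component, the likelihood for component k is f_k(x₁)·f_k(x₂).
  L_1 = [0.00596381] × [0.192128] = 0.00114581
  L_2 = [0.221355] × [0.00117776] = 0.000260703
  L_3 = [0.0115172] × [4.48801e-09] = 5.16892e-11
Multiply by the mixture weights:
  P(Z=1)·L_1 = 0.26 × 0.00114581 = 0.000297912
  P(Z=2)·L_2 = 0.14 × 0.000260703 = 3.64984e-05
  P(Z=3)·L_3 = 0.60 × 5.16892e-11 = 3.10135e-11
Denominator: 0.000297912 + 3.64984e-05 + 3.10135e-11 = 0.00033441
So the posterior for Supplier 1 is 0.000297912 / 0.00033441 ≈ 0.8909.

0.8909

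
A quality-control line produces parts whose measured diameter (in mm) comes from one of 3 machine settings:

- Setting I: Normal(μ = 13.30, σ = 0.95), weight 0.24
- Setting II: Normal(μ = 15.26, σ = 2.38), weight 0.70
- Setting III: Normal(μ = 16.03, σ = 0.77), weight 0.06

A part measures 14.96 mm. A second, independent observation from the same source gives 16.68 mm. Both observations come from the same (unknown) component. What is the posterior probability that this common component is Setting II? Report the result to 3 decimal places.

Posterior ∝ prior × likelihood, so P(k | x) ∝ π_k f_k(x); normalise over all components.
Since both observations come from the same component, the likelihood for component k is f_k(x₁)·f_k(x₂).
  f_I = [0.0912371] × [0.000748864] = 6.83242e-05
  f_II = [0.166296] × [0.140292] = 0.0233301
  f_III = [0.19729] × [0.362811] = 0.0715789
Unnormalised posteriors:
  π_I·f_I = 0.24 × 6.83242e-05 = 1.63978e-05
  π_II·f_II = 0.70 × 0.0233301 = 0.0163311
  π_III·f_III = 0.06 × 0.0715789 = 0.00429473
Denominator: 1.63978e-05 + 0.0163311 + 0.00429473 = 0.0206422
So the posterior for Setting II is 0.0163311 / 0.0206422 ≈ 0.791.

0.791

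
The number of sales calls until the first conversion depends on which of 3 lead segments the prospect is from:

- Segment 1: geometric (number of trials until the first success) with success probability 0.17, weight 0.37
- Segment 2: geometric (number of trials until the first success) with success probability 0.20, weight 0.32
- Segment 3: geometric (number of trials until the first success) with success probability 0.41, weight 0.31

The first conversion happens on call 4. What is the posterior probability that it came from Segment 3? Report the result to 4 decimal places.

Posterior ∝ prior × likelihood, so P(k | x) ∝ π_k f_k(x); normalise over all components.
Evaluate each component's likelihood at the observed value:
  p_1 = 0.0972038
  p_2 = 0.1024
  p_3 = 0.0842054
Prior × likelihood for each component:
  π_1·p_1 = 0.37 × 0.0972038 = 0.0359654
  π_2·p_2 = 0.32 × 0.1024 = 0.032768
  π_3·p_3 = 0.31 × 0.0842054 = 0.0261037
Normaliser: 0.0359654 + 0.032768 + 0.0261037 = 0.0948371
So the posterior for Segment 3 is 0.0261037 / 0.0948371 ≈ 0.2752.

0.2752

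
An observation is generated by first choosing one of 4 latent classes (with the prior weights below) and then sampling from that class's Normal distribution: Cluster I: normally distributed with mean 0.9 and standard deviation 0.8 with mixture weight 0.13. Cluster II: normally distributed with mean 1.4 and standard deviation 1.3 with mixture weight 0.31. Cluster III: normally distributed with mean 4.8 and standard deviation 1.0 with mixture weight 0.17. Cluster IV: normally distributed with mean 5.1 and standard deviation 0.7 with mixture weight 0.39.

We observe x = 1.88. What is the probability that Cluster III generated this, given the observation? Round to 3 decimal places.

0.008

Posterior ∝ prior × likelihood, so P(k | x) ∝ π_k f_k(x); normalise over all components.
Component likelihoods at x = 1.88:
  p_I = 0.235485
  p_II = 0.286657
  p_III = 0.00561598
  p_IV = 1.44869e-05
Prior × likelihood for each component:
  π_I·p_I = 0.13 × 0.235485 = 0.0306131
  π_II·p_II = 0.31 × 0.286657 = 0.0888637
  π_III·p_III = 0.17 × 0.00561598 = 0.000954717
  π_IV·p_IV = 0.39 × 1.44869e-05 = 5.6499e-06
Denominator: 0.0306131 + 0.0888637 + 0.000954717 + 5.6499e-06 = 0.120437
P(Cluster III | x) = 0.000954717 / 0.120437 ≈ 0.008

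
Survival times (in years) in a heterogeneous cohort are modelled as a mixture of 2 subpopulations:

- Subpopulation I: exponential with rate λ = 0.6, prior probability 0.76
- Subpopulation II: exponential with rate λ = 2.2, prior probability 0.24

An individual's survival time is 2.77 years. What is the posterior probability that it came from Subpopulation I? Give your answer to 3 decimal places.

The responsibility of component k is π_k f_k(x) divided by Σ_j π_j f_j(x).
Component likelihoods at x = 2.77 years:
  L_I = 0.6·e^(−0.6·2.77) = 0.6·e^(−1.6620) = 0.113855
  L_II = 2.2·e^(−2.2·2.77) = 2.2·e^(−6.0940) = 0.004964
Weight by the priors:
  π_I·L_I = 0.76 × 0.113855 = 0.0865301
  π_II·L_II = 0.24 × 0.004964 = 0.00119136
Normaliser: 0.0865301 + 0.00119136 = 0.0877215
P(Subpopulation I | x) = 0.0865301 / 0.0877215 ≈ 0.986

0.986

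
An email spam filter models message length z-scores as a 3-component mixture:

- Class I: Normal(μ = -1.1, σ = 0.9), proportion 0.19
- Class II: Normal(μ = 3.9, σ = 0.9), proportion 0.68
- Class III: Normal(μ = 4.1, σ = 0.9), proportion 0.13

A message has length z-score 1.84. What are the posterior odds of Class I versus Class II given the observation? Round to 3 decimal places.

Posterior odds = (π_i f_i(x)) / (π_j f_j(x)); the normalising sum cancels.
Component likelihoods at x = 1.84:
  p_I = 0.00213533
  p_II = 0.0322872
  p_III = 0.0189412
Odds = (0.19/0.68) × (0.00213533/0.0322872) = 0.279412 × 0.0661355 ≈ 0.018

0.018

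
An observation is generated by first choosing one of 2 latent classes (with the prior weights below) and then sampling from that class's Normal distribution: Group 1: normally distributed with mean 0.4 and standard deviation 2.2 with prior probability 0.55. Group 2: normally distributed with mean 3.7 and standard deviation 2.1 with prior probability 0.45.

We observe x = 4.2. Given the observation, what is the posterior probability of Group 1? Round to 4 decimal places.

0.2126

P(component k | x) = π_k·f_k(x) / marginal(x), where marginal(x) = Σ_j π_j·f_j(x).
Normal densities:
  p_1 = (1/(2.2·√(2π)))·exp(−(4.2−0.4)²/(2·2.2²)) = 0.181337·exp(-1.49174) = 0.0407976
  p_2 = (1/(2.1·√(2π)))·exp(−(4.2−3.7)²/(2·2.1²)) = 0.189973·exp(-0.02834) = 0.184663
Prior × likelihood for each component:
  π_1·p_1 = 0.55 × 0.0407976 = 0.0224387
  π_2·p_2 = 0.45 × 0.184663 = 0.0830985
Evidence: 0.0224387 + 0.0830985 = 0.105537
So the posterior for Group 1 is 0.0224387 / 0.105537 ≈ 0.2126.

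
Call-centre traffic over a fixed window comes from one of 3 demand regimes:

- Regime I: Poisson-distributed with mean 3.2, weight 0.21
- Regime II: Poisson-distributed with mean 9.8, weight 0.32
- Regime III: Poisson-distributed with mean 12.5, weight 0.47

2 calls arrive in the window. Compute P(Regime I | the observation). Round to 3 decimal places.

The responsibility of component k is π_k f_k(x) divided by Σ_j π_j f_j(x).
Evaluate each component's likelihood at the observed value:
  p_I = e^(−3.2)·3.2^2/2! = 0.208702
  p_II = e^(−9.8)·9.8^2/2! = 0.00266279
  p_III = e^(−12.5)·12.5^2/2! = 0.000291145
Unnormalised posteriors:
  π_I·p_I = 0.21 × 0.208702 = 0.0438275
  π_II·p_II = 0.32 × 0.00266279 = 0.000852091
  π_III·p_III = 0.47 × 0.000291145 = 0.000136838
Denominator: 0.0438275 + 0.000852091 + 0.000136838 = 0.0448165
P(Regime I | the observation) = 0.0438275 / 0.0448165 ≈ 0.978

0.978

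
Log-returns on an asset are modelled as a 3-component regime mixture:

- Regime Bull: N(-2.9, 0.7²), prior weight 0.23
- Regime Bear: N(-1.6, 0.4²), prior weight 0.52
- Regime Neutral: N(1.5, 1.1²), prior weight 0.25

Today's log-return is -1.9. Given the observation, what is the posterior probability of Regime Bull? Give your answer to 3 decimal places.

By Bayes' theorem, P(k | x) = P(Z=k) f_k(x) / Σ_j P(Z=j) f_j(x).
Component likelihoods at x = -1.9:
  L_Bull = (1/(0.7·√(2π)))·exp(−(-1.9−-2.9)²/(2·0.7²)) = 0.569918·exp(-1.02041) = 0.205426
  L_Bear = (1/(0.4·√(2π)))·exp(−(-1.9−-1.6)²/(2·0.4²)) = 0.997356·exp(-0.28125) = 0.752844
  L_Neutral = (1/(1.1·√(2π)))·exp(−(-1.9−1.5)²/(2·1.1²)) = 0.362675·exp(-4.77686) = 0.0030546
Prior × likelihood for each component:
  P(Z=Bull)·L_Bull = 0.23 × 0.205426 = 0.0472479
  P(Z=Bear)·L_Bear = 0.52 × 0.752844 = 0.391479
  P(Z=Neutral)·L_Neutral = 0.25 × 0.0030546 = 0.000763649
Normaliser: 0.0472479 + 0.391479 + 0.000763649 = 0.43949
P(Regime Bull | -1.9) ≈ 0.108

0.108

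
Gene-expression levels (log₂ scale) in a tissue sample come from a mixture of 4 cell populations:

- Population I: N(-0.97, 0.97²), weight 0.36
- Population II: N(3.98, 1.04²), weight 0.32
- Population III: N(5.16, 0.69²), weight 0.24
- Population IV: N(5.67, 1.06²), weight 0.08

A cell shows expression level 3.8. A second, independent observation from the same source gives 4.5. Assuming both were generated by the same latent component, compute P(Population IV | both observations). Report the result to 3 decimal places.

0.026

Apply Bayes' rule: the posterior for each component is proportional to its prior times its likelihood at x.
Since both observations come from the same component, the likelihood for component k is f_k(x₁)·f_k(x₂).
  L_I = [(1/(0.97·√(2π)))·exp(−(3.8−-0.97)²/(2·0.97²)) = 0.411281·exp(-12.09103) = 2.30712e-06] × [5.11436e-08] = 1.17995e-13
  L_II = [(1/(1.04·√(2π)))·exp(−(3.8−3.98)²/(2·1.04²)) = 0.383598·exp(-0.01498) = 0.377896] × [0.338524] = 0.127927
  L_III = [(1/(0.69·√(2π)))·exp(−(3.8−5.16)²/(2·0.69²)) = 0.578177·exp(-1.94245) = 0.0828831] × [0.36592] = 0.0303286
  L_IV = [(1/(1.06·√(2π)))·exp(−(3.8−5.67)²/(2·1.06²)) = 0.376361·exp(-1.55611) = 0.0793949] × [0.204668] = 0.0162496
Multiply by the mixture weights:
  P(Z=I)·L_I = 0.36 × 1.17995e-13 = 4.24781e-14
  P(Z=II)·L_II = 0.32 × 0.127927 = 0.0409366
  P(Z=III)·L_III = 0.24 × 0.0303286 = 0.00727885
  P(Z=IV)·L_IV = 0.08 × 0.0162496 = 0.00129997
Sum: 4.24781e-14 + 0.0409366 + 0.00727885 + 0.00129997 = 0.0495154
P(Population IV | x) = 0.00129997 / 0.0495154 ≈ 0.026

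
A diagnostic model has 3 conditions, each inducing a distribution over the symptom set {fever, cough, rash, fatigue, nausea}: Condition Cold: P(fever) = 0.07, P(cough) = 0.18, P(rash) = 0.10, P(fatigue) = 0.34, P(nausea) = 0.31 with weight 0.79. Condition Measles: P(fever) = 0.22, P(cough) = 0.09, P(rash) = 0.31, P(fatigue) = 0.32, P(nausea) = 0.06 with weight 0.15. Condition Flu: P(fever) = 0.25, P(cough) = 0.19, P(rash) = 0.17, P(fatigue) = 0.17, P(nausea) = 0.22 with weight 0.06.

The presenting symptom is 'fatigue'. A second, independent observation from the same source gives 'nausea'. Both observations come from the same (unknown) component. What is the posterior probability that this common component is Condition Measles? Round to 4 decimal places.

0.0326

Posterior ∝ prior × likelihood, so P(k | x) ∝ π_k f_k(x); normalise over all components.
Since both observations come from the same component, the likelihood for component k is f_k(x₁)·f_k(x₂).
  f_Cold = [0.34] × [0.31] = 0.1054
  f_Measles = [0.32] × [0.06] = 0.0192
  f_Flu = [0.17] × [0.22] = 0.0374
Weight by the priors:
  π_Cold·f_Cold = 0.79 × 0.1054 = 0.083266
  π_Measles·f_Measles = 0.15 × 0.0192 = 0.00288
  π_Flu·f_Flu = 0.06 × 0.0374 = 0.002244
Normaliser: 0.083266 + 0.00288 + 0.002244 = 0.08839
P(Condition Measles | x) = 0.00288 / 0.08839 ≈ 0.0326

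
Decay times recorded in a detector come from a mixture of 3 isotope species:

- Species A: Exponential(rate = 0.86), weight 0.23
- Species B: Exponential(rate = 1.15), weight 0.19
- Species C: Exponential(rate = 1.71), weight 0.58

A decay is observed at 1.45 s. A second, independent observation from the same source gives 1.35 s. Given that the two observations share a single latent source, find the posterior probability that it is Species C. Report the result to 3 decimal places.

0.358

Apply Bayes' rule: the posterior for each component is proportional to its prior times its likelihood at x.
Since both observations come from the same component, the likelihood for component k is f_k(x₁)·f_k(x₂).
  p_A = [0.247134] × [0.269329] = 0.0665604
  p_B = [0.217026] × [0.243476] = 0.0528406
  p_C = [0.143273] × [0.169992] = 0.0243551
Weight by the priors:
  P(Z=A)·p_A = 0.23 × 0.0665604 = 0.0153089
  P(Z=B)·p_B = 0.19 × 0.0528406 = 0.0100397
  P(Z=C)·p_C = 0.58 × 0.0243551 = 0.014126
Marginal: 0.0153089 + 0.0100397 + 0.014126 = 0.0394746
P(Species C | x₁,x₂) = 0.014126 / 0.0394746 ≈ 0.358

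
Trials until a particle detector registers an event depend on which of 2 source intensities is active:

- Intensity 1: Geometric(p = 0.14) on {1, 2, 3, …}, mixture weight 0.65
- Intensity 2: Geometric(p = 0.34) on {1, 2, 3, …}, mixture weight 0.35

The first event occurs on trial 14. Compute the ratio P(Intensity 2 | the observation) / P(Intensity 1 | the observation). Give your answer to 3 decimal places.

0.042

Posterior odds = (w_i f_i(x)) / (w_j f_j(x)); the normalising sum cancels.
Evaluate each component's likelihood at the observed value:
  L_1 = 0.14·(1−0.14)^13 = 0.14·0.14076 = 0.0197064
  L_2 = 0.34·(1−0.34)^13 = 0.34·0.00450891 = 0.00153303
0.00053656 / 0.0128092 ≈ 0.042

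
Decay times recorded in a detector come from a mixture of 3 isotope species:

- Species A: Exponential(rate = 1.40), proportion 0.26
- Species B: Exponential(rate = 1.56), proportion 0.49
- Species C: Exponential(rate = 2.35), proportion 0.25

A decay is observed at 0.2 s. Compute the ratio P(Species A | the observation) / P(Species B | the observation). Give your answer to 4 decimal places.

0.4917

The posterior odds equal the prior odds times the likelihood ratio: (π_i/π_j)·(f_i(x)/f_j(x)).
Evaluate each component's likelihood at the observed value:
  L_A = 1.0581
  L_B = 1.14189
  L_C = 1.46876
Posterior odds = (π_A·L_A) / (π_B·L_B) = (0.26·1.0581) / (0.49·1.14189) = 0.275105 / 0.559527 ≈ 0.4917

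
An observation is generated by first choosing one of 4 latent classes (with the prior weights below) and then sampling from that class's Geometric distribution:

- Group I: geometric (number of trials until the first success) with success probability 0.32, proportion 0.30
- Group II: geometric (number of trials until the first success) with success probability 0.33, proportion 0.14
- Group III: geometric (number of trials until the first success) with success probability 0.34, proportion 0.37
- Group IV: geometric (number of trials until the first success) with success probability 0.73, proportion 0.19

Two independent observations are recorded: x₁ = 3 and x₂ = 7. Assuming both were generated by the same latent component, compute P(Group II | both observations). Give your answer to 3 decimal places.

Apply Bayes' rule: the posterior for each component is proportional to its prior times its likelihood at x.
Since both observations come from the same component, the likelihood for component k is f_k(x₁)·f_k(x₂).
  p_I = [0.32·(1−0.32)^2 = 0.32·0.4624 = 0.147968] × [0.0316376] = 0.00468135
  p_II = [0.33·(1−0.33)^2 = 0.33·0.4489 = 0.148137] × [0.0298513] = 0.00442208
  p_III = [0.34·(1−0.34)^2 = 0.34·0.4356 = 0.148104] × [0.0281023] = 0.00416207
  p_IV = [0.73·(1−0.73)^2 = 0.73·0.0729 = 0.053217] × [0.000282817] = 1.50507e-05
Multiply by the mixture weights:
  π_I·p_I = 0.30 × 0.00468135 = 0.00140441
  π_II·p_II = 0.14 × 0.00442208 = 0.000619091
  π_III·p_III = 0.37 × 0.00416207 = 0.00153997
  π_IV·p_IV = 0.19 × 1.50507e-05 = 2.85963e-06
Sum: 0.00140441 + 0.000619091 + 0.00153997 + 2.85963e-06 = 0.00356632
So the posterior for Group II is 0.000619091 / 0.00356632 ≈ 0.174.

0.174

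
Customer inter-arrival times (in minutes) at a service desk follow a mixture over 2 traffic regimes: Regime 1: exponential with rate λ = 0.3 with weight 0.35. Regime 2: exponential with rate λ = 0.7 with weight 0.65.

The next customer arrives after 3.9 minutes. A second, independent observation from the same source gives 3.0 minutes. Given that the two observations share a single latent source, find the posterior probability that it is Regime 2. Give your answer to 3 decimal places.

0.390

Posterior ∝ prior × likelihood, so P(k | x) ∝ π_k f_k(x); normalise over all components.
Since both observations come from the same component, the likelihood for component k is f_k(x₁)·f_k(x₂).
  f_1 = [0.3·e^(−0.3·3.9) = 0.3·e^(−1.1700) = 0.0931101] × [0.121971] = 0.0113567
  f_2 = [0.7·e^(−0.7·3.9) = 0.7·e^(−2.7300) = 0.0456535] × [0.0857195] = 0.0039134
Multiply by the mixture weights:
  π_1·f_1 = 0.35 × 0.0113567 = 0.00397485
  π_2·f_2 = 0.65 × 0.0039134 = 0.00254371
Denominator: 0.00397485 + 0.00254371 = 0.00651856
P(Regime 2 | x₁,x₂) = 0.00254371 / 0.00651856 ≈ 0.390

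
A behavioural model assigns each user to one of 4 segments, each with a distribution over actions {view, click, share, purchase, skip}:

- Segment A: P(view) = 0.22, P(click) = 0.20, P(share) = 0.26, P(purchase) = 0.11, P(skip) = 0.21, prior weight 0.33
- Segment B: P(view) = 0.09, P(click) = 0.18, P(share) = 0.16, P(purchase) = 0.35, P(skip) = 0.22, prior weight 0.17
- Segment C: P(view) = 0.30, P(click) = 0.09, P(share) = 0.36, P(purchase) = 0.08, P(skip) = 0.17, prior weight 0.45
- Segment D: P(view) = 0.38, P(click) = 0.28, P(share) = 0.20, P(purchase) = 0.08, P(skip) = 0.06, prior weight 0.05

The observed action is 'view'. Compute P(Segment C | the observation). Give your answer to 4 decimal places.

P(component k | x) = P(Z=k)·f_k(x) / marginal(x), where marginal(x) = Σ_j P(Z=j)·f_j(x).
Component likelihoods at x = 'view':
  p_A = P(view | comp) = 0.22
  p_B = P(view | comp) = 0.09
  p_C = P(view | comp) = 0.30
  p_D = P(view | comp) = 0.38
Prior × likelihood for each component:
  P(Z=A)·p_A = 0.33 × 0.22 = 0.0726
  P(Z=B)·p_B = 0.17 × 0.09 = 0.0153
  P(Z=C)·p_C = 0.45 × 0.3 = 0.135
  P(Z=D)·p_D = 0.05 × 0.38 = 0.019
Denominator: 0.0726 + 0.0153 + 0.135 + 0.019 = 0.2419
P(Segment C | data) = 0.135 / 0.2419 ≈ 0.5581

0.5581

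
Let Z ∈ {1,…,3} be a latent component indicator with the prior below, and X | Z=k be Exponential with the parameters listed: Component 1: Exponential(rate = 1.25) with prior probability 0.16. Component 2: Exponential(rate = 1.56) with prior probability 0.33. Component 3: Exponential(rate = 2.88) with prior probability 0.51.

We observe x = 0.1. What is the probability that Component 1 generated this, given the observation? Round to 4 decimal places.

0.1027

Posterior ∝ prior × likelihood, so P(k | x) ∝ w_k f_k(x); normalise over all components.
Evaluate each component's likelihood at the observed value:
  p_1 = 1.10312
  p_2 = 1.33467
  p_3 = 2.15931
Unnormalised posteriors:
  w_1·p_1 = 0.16 × 1.10312 = 0.176499
  w_2·p_2 = 0.33 × 1.33467 = 0.440442
  w_3·p_3 = 0.51 × 2.15931 = 1.10125
Sum: 0.176499 + 0.440442 + 1.10125 = 1.71819
Responsibility of Component 1: 0.176499 / 1.71819 ≈ 0.1027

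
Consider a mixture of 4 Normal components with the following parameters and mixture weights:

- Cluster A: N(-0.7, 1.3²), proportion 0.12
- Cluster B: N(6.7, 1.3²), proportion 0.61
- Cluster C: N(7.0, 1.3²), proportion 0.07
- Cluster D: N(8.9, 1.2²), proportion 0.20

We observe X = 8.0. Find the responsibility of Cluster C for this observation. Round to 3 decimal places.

The responsibility of component k is π_k f_k(x) divided by Σ_j π_j f_j(x).
Evaluate each component's likelihood at the observed value:
  p_A = 5.7756e-11
  p_B = 0.186131
  p_C = 0.228285
  p_D = 0.250948
Weight by the priors:
  π_A·p_A = 0.12 × 5.7756e-11 = 6.93072e-12
  π_B·p_B = 0.61 × 0.186131 = 0.11354
  π_C·p_C = 0.07 × 0.228285 = 0.0159799
  π_D·p_D = 0.20 × 0.250948 = 0.0501896
Sum: 6.93072e-12 + 0.11354 + 0.0159799 + 0.0501896 = 0.17971
Responsibility of Cluster C: 0.0159799 / 0.17971 ≈ 0.089

0.089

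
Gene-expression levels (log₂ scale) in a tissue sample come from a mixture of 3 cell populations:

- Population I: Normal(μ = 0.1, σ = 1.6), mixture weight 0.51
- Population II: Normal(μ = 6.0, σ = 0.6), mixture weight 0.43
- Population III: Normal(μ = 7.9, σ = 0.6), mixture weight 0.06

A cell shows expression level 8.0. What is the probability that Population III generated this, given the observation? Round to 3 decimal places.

0.973

Posterior ∝ prior × likelihood, so P(k | x) ∝ π_k f_k(x); normalise over all components.
Evaluate each component's likelihood at the observed value:
  p_I = 1.26759e-06
  p_II = 0.00257046
  p_III = 0.655733
Prior × likelihood for each component:
  π_I·p_I = 0.51 × 1.26759e-06 = 6.46469e-07
  π_II·p_II = 0.43 × 0.00257046 = 0.0011053
  π_III·p_III = 0.06 × 0.655733 = 0.039344
Evidence: 6.46469e-07 + 0.0011053 + 0.039344 = 0.0404499
So the posterior for Population III is 0.039344 / 0.0404499 ≈ 0.973.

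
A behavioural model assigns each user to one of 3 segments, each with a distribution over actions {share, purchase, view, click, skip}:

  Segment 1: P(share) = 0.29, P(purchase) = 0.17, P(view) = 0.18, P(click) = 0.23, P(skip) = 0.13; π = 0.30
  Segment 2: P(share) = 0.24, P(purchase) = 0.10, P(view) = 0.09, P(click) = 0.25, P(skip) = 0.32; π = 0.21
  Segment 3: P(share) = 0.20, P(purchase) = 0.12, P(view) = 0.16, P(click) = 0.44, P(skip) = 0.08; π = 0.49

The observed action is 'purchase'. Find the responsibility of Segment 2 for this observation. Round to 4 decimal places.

Apply Bayes' rule: the posterior for each component is proportional to its prior times its likelihood at x.
Categorical probabilities:
  p_1 = 0.17
  p_2 = 0.1
  p_3 = 0.12
Multiply by the mixture weights:
  P(Z=1)·p_1 = 0.30 × 0.17 = 0.051
  P(Z=2)·p_2 = 0.21 × 0.1 = 0.021
  P(Z=3)·p_3 = 0.49 × 0.12 = 0.0588
Normaliser: 0.051 + 0.021 + 0.0588 = 0.1308
So the posterior for Segment 2 is 0.021 / 0.1308 ≈ 0.1606.

0.1606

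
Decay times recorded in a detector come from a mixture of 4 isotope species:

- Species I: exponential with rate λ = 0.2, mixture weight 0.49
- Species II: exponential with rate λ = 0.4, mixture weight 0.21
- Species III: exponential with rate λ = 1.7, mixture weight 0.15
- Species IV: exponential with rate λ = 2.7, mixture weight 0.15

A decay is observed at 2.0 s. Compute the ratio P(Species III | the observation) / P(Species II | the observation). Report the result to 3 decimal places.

Since P(k|x) ∝ π_k f_k(x), the posterior odds are π_i f_i(x) / (π_j f_j(x)).
Component likelihoods at x = 2.0 s:
  p_I = 0.2·e^(−0.2·2.0) = 0.2·e^(−0.4000) = 0.134064
  p_II = 0.4·e^(−0.4·2.0) = 0.4·e^(−0.8000) = 0.179732
  p_III = 1.7·e^(−1.7·2.0) = 1.7·e^(−3.4000) = 0.0567346
  p_IV = 2.7·e^(−2.7·2.0) = 2.7·e^(−5.4000) = 0.0121948
Posterior odds = (π_III·p_III) / (π_II·p_II) = (0.15·0.0567346) / (0.21·0.179732) = 0.00851018 / 0.0377436 ≈ 0.225

0.225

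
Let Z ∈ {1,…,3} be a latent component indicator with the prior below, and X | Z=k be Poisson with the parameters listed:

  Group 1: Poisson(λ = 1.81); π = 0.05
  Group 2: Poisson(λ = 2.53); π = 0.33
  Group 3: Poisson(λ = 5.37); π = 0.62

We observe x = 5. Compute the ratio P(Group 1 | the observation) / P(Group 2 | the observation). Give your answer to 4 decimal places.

0.0583

Since P(k|x) ∝ P(Z=k) f_k(x), the posterior odds are P(Z=i) f_i(x) / (P(Z=j) f_j(x)).
Evaluate each component's likelihood at the observed value:
  f_1 = e^(−1.81)·1.81^5/5! = 0.0264935
  f_2 = e^(−2.53)·2.53^5/5! = 0.0688108
  f_3 = e^(−5.37)·5.37^5/5! = 0.173192
Posterior odds = (P(Z=1)·f_1) / (P(Z=2)·f_2) = (0.05·0.0264935) / (0.33·0.0688108) = 0.00132467 / 0.0227075 ≈ 0.0583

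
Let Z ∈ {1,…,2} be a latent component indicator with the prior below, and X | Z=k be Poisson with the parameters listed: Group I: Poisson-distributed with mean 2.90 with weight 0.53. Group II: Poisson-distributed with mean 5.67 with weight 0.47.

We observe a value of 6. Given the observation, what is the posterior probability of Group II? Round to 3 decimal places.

0.756

The responsibility of component k is π_k f_k(x) divided by Σ_j π_j f_j(x).
Evaluate each component's likelihood at the observed value:
  p_I = 0.0454571
  p_II = 0.159117
Multiply by the mixture weights:
  π_I·p_I = 0.53 × 0.0454571 = 0.0240923
  π_II·p_II = 0.47 × 0.159117 = 0.0747849
Marginal: 0.0240923 + 0.0747849 = 0.0988772
P(Group II | the observation) = 0.0747849 / 0.0988772 ≈ 0.756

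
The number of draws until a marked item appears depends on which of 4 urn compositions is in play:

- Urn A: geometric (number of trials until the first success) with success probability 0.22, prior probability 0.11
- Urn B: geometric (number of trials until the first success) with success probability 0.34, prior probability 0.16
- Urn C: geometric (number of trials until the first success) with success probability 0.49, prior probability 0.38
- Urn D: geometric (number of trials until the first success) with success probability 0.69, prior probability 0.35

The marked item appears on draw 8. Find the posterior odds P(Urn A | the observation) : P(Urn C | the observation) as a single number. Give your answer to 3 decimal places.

Posterior odds = (π_i f_i(x)) / (π_j f_j(x)); the normalising sum cancels.
Evaluate each component's likelihood at the observed value:
  L_A = 0.0386443
  L_B = 0.0185475
  L_C = 0.00439731
  L_D = 0.000189837
Odds = (0.11/0.38) × (0.0386443/0.00439731) = 0.289474 × 8.78815 ≈ 2.544

2.544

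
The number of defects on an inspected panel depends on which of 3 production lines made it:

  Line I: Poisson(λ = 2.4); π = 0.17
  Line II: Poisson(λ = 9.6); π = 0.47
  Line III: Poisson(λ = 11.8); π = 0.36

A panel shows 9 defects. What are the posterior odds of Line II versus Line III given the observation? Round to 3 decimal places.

1.840

Since P(k|x) ∝ π_k f_k(x), the posterior odds are π_i f_i(x) / (π_j f_j(x)).
Poisson probabilities:
  p_I = e^(−2.4)·2.4^9/9! = 0.000660437
  p_II = e^(−9.6)·9.6^9/9! = 0.129256
  p_III = e^(−11.8)·11.8^9/9! = 0.0917276
Posterior odds = (π_II·p_II) / (π_III·p_III) = (0.47·0.129256) / (0.36·0.0917276) = 0.0607504 / 0.0330219 ≈ 1.840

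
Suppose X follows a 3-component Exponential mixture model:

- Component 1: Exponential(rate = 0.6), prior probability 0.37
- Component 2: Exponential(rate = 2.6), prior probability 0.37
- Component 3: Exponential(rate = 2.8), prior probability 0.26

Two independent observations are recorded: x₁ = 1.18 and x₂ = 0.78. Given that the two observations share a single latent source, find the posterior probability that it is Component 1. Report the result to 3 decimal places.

0.634

Posterior ∝ prior × likelihood, so P(k | x) ∝ π_k f_k(x); normalise over all components.
Since both observations come from the same component, the likelihood for component k is f_k(x₁)·f_k(x₂).
  f_1 = [0.295577] × [0.375752] = 0.111064
  f_2 = [0.120937] × [0.342156] = 0.0413792
  f_3 = [0.102861] × [0.315253] = 0.0324271
Unnormalised posteriors:
  π_1·f_1 = 0.37 × 0.111064 = 0.0410936
  π_2·f_2 = 0.37 × 0.0413792 = 0.0153103
  π_3·f_3 = 0.26 × 0.0324271 = 0.00843104
Evidence: 0.0410936 + 0.0153103 + 0.00843104 = 0.0648349
So the posterior for Component 1 is 0.0410936 / 0.0648349 ≈ 0.634.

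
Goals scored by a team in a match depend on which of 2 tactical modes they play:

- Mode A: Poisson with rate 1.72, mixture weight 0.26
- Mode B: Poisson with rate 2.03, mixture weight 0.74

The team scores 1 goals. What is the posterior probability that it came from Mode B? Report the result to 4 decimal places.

0.7113

By Bayes' theorem, P(k | x) = P(Z=k) f_k(x) / Σ_j P(Z=j) f_j(x).
Evaluate each component's likelihood at the observed value:
  f_A = 0.307994
  f_B = 0.266611
Prior × likelihood for each component:
  P(Z=A)·f_A = 0.26 × 0.307994 = 0.0800784
  P(Z=B)·f_B = 0.74 × 0.266611 = 0.197292
Evidence: 0.0800784 + 0.197292 = 0.277371
P(Mode B | data) = 0.197292 / 0.277371 ≈ 0.7113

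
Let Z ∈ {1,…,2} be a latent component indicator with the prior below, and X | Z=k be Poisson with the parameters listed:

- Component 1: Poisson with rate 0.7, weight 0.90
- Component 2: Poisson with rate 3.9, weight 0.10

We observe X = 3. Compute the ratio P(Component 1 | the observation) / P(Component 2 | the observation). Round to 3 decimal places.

Posterior odds = (π_i f_i(x)) / (π_j f_j(x)); the normalising sum cancels.
Component likelihoods at x = 3:
  L_1 = e^(−0.7)·0.7^3/3! = 0.0283881
  L_2 = e^(−3.9)·3.9^3/3! = 0.200122
Posterior odds = (π_1·L_1) / (π_2·L_2) = (0.90·0.0283881) / (0.10·0.200122) = 0.0255493 / 0.0200122 ≈ 1.277

1.277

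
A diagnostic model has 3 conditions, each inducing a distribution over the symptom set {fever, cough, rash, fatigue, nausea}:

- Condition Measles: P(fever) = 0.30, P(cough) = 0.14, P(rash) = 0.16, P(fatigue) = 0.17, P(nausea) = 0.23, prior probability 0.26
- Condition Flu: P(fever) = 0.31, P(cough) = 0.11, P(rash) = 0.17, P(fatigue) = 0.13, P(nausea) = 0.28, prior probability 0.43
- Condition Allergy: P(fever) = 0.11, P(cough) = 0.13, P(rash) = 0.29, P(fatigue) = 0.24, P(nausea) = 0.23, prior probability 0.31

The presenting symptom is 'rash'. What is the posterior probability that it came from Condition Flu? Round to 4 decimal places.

By Bayes' theorem, P(k | x) = π_k f_k(x) / Σ_j π_j f_j(x).
Component likelihoods at x = 'rash':
  p_Measles = 0.16
  p_Flu = 0.17
  p_Allergy = 0.29
Unnormalised posteriors:
  π_Measles·p_Measles = 0.26 × 0.16 = 0.0416
  π_Flu·p_Flu = 0.43 × 0.17 = 0.0731
  π_Allergy·p_Allergy = 0.31 × 0.29 = 0.0899
Evidence: 0.0416 + 0.0731 + 0.0899 = 0.2046
So the posterior for Condition Flu is 0.0731 / 0.2046 ≈ 0.3573.

0.3573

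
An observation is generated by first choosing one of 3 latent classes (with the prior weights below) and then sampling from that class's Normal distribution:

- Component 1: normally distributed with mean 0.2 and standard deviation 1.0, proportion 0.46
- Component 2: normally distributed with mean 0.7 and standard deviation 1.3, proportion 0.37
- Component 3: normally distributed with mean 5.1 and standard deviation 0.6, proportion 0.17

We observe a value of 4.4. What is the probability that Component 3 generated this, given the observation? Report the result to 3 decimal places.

0.966

P(component k | x) = π_k·f_k(x) / marginal(x), where marginal(x) = Σ_j π_j·f_j(x).
Component likelihoods at x = 4.4:
  p_1 = 5.89431e-05
  p_2 = 0.00534497
  p_3 = 0.336664
Weight by the priors:
  π_1·p_1 = 0.46 × 5.89431e-05 = 2.71138e-05
  π_2·p_2 = 0.37 × 0.00534497 = 0.00197764
  π_3·p_3 = 0.17 × 0.336664 = 0.057233
Marginal: 2.71138e-05 + 0.00197764 + 0.057233 = 0.0592377
So the posterior for Component 3 is 0.057233 / 0.0592377 ≈ 0.966.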